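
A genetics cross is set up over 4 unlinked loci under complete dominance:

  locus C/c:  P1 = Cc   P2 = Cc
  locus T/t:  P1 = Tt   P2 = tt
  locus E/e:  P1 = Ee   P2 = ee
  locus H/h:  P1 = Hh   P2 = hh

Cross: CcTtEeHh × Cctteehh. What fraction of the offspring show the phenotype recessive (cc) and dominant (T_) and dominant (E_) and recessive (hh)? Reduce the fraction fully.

CcTtEeHh gametes: CTEH×1, CTEh×1, CTeH×1, CTeh×1, CtEH×1, CtEh×1, CteH×1, Cteh×1, cTEH×1, cTEh×1, cTeH×1, cTeh×1, ctEH×1, ctEh×1, cteH×1, cteh×1
Cctteehh gametes: Cteh×8, cteh×8
CcTtEeHh×Cctteehh grid (16·16=256): CCTtEeHh=8 CCTtEehh=8 CCTteeHh=8 CCTteehh=8 CCttEeHh=8 CCttEehh=8 CCtteeHh=8 CCtteehh=8 CcTtEeHh=16 CcTtEehh=16 CcTteeHh=16 CcTteehh=16 CcttEeHh=16 CcttEehh=16 CctteeHh=16 Cctteehh=16 ccTtEeHh=8 ccTtEehh=8 ccTteeHh=8 ccTteehh=8 ccttEeHh=8 ccttEehh=8 cctteeHh=8 cctteehh=8
cc T_ E_ hh hits 8/256; gcd=8; 8÷8/256÷8 = 1/32

P(cc T_ E_ hh) = 1/32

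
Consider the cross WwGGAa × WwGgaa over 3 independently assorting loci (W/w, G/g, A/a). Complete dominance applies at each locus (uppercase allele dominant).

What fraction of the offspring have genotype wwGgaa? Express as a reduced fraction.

WwGGAa gametes: WGA×2, WGa×2, wGA×2, wGa×2
WwGgaa gametes: WGa×2, Wga×2, wGa×2, wga×2
WwGGAa×WwGgaa grid (8·8=64): WWGGAa=4 WWGGaa=4 WWGgAa=4 WWGgaa=4 WwGGAa=8 WwGGaa=8 WwGgAa=8 WwGgaa=8 wwGGAa=4 wwGGaa=4 wwGgAa=4 wwGgaa=4
wwGgaa hits 4/64; gcd=4; 4÷4/64÷4 = 1/16

P(wwGgaa) = 1/16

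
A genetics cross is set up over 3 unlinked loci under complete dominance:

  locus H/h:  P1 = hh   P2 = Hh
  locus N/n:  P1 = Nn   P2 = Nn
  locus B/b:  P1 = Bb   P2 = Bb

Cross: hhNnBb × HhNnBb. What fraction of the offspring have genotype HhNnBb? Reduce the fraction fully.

hhNnBb gametes: hNB×2, hNb×2, hnB×2, hnb×2
HhNnBb gametes: HNB×1, HNb×1, HnB×1, Hnb×1, hNB×1, hNb×1, hnB×1, hnb×1
hhNnBb×HhNnBb grid (8·8=64): HhNNBB=2 HhNNBb=4 HhNNbb=2 HhNnBB=4 HhNnBb=8 HhNnbb=4 HhnnBB=2 HhnnBb=4 Hhnnbb=2 hhNNBB=2 hhNNBb=4 hhNNbb=2 hhNnBB=4 hhNnBb=8 hhNnbb=4 hhnnBB=2 hhnnBb=4 hhnnbb=2
HhNnBb hits 8/64; gcd=8; 8÷8/64÷8 = 1/8

P(HhNnBb) = 1/8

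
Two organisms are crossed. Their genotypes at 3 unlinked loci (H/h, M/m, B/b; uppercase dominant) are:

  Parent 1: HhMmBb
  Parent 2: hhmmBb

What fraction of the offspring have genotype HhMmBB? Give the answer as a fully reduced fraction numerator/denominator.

P(HhMmBB) = 1/16

HhMmBb gametes: HMB×1, HMb×1, HmB×1, Hmb×1, hMB×1, hMb×1, hmB×1, hmb×1
hhmmBb gametes: hmB×4, hmb×4
HhMmBb×hhmmBb grid (8·8=64): HhMmBB=4 HhMmBb=8 HhMmbb=4 HhmmBB=4 HhmmBb=8 Hhmmbb=4 hhMmBB=4 hhMmBb=8 hhMmbb=4 hhmmBB=4 hhmmBb=8 hhmmbb=4
HhMmBB hits 4/64; gcd=4; 4÷4/64÷4 = 1/16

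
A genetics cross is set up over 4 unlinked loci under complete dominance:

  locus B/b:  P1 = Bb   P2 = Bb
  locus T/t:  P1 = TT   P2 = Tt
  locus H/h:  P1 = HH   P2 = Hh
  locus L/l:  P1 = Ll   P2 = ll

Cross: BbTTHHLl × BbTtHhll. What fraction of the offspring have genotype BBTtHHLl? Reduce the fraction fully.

BbTTHHLl gametes: BTHL×4, BTHl×4, bTHL×4, bTHl×4
BbTtHhll gametes: BTHl×2, BThl×2, BtHl×2, Bthl×2, bTHl×2, bThl×2, btHl×2, bthl×2
BbTTHHLl×BbTtHhll grid (16·16=256): BBTTHHLl=8 BBTTHHll=8 BBTTHhLl=8 BBTTHhll=8 BBTtHHLl=8 BBTtHHll=8 BBTtHhLl=8 BBTtHhll=8 BbTTHHLl=16 BbTTHHll=16 BbTTHhLl=16 BbTTHhll=16 BbTtHHLl=16 BbTtHHll=16 BbTtHhLl=16 BbTtHhll=16 bbTTHHLl=8 bbTTHHll=8 bbTTHhLl=8 bbTTHhll=8 bbTtHHLl=8 bbTtHHll=8 bbTtHhLl=8 bbTtHhll=8
BBTtHHLl hits 8/256; gcd=8; 8÷8/256÷8 = 1/32

P(BBTtHHLl) = 1/32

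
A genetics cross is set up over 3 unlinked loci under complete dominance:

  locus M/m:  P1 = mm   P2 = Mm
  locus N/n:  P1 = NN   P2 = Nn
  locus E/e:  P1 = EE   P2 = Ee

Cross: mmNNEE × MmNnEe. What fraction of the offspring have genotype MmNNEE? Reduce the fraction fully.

P(MmNNEE) = 1/8

mmNNEE gametes: mNE×8
MmNnEe gametes: MNE×1, MNe×1, MnE×1, Mne×1, mNE×1, mNe×1, mnE×1, mne×1
mmNNEE×MmNnEe grid (8·8=64): MmNNEE=8 MmNNEe=8 MmNnEE=8 MmNnEe=8 mmNNEE=8 mmNNEe=8 mmNnEE=8 mmNnEe=8
MmNNEE hits 8/64; gcd=8; 8÷8/64÷8 = 1/8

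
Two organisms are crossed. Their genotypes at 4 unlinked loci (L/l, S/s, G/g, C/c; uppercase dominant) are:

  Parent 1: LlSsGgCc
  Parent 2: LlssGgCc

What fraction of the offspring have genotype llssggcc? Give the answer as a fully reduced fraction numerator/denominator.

P(llssggcc) = 1/128

LlSsGgCc gametes: LSGC×1, LSGc×1, LSgC×1, LSgc×1, LsGC×1, LsGc×1, LsgC×1, Lsgc×1, lSGC×1, lSGc×1, lSgC×1, lSgc×1, lsGC×1, lsGc×1, lsgC×1, lsgc×1
LlssGgCc gametes: LsGC×2, LsGc×2, LsgC×2, Lsgc×2, lsGC×2, lsGc×2, lsgC×2, lsgc×2
LlSsGgCc×LlssGgCc grid (16·16=256): LLSsGGCC=2 LLSsGGCc=4 LLSsGGcc=2 LLSsGgCC=4 LLSsGgCc=8 LLSsGgcc=4 LLSsggCC=2 LLSsggCc=4 LLSsggcc=2 LLssGGCC=2 LLssGGCc=4 LLssGGcc=2 LLssGgCC=4 LLssGgCc=8 LLssGgcc=4 LLssggCC=2 LLssggCc=4 LLssggcc=2 LlSsGGCC=4 LlSsGGCc=8 LlSsGGcc=4 LlSsGgCC=8 LlSsGgCc=16 LlSsGgcc=8 LlSsggCC=4 LlSsggCc=8 LlSsggcc=4 LlssGGCC=4 LlssGGCc=8 LlssGGcc=4 LlssGgCC=8 LlssGgCc=16 LlssGgcc=8 LlssggCC=4 LlssggCc=8 Llssggcc=4 llSsGGCC=2 llSsGGCc=4 llSsGGcc=2 llSsGgCC=4 llSsGgCc=8 llSsGgcc=4 llSsggCC=2 llSsggCc=4 llSsggcc=2 llssGGCC=2 llssGGCc=4 llssGGcc=2 llssGgCC=4 llssGgCc=8 llssGgcc=4 llssggCC=2 llssggCc=4 llssggcc=2
llssggcc hits 2/256; gcd=2; 2÷2/256÷2 = 1/128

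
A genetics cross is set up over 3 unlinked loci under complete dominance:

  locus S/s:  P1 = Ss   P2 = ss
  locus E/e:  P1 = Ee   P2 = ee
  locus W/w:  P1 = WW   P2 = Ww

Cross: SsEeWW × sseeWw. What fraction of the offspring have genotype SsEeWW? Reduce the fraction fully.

SsEeWW gametes: SEW×2, SeW×2, sEW×2, seW×2
sseeWw gametes: seW×4, sew×4
SsEeWW×sseeWw grid (8·8=64): SsEeWW=8 SsEeWw=8 SseeWW=8 SseeWw=8 ssEeWW=8 ssEeWw=8 sseeWW=8 sseeWw=8
SsEeWW hits 8/64; gcd=8; 8÷8/64÷8 = 1/8

P(SsEeWW) = 1/8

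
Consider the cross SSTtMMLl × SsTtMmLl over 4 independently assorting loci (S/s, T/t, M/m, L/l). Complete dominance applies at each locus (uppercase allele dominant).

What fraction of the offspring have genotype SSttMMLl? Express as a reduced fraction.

SSTtMMLl gametes: STML×4, STMl×4, StML×4, StMl×4
SsTtMmLl gametes: STML×1, STMl×1, STmL×1, STml×1, StML×1, StMl×1, StmL×1, Stml×1, sTML×1, sTMl×1, sTmL×1, sTml×1, stML×1, stMl×1, stmL×1, stml×1
SSTtMMLl×SsTtMmLl grid (16·16=256): SSTTMMLL=4 SSTTMMLl=8 SSTTMMll=4 SSTTMmLL=4 SSTTMmLl=8 SSTTMmll=4 SSTtMMLL=8 SSTtMMLl=16 SSTtMMll=8 SSTtMmLL=8 SSTtMmLl=16 SSTtMmll=8 SSttMMLL=4 SSttMMLl=8 SSttMMll=4 SSttMmLL=4 SSttMmLl=8 SSttMmll=4 SsTTMMLL=4 SsTTMMLl=8 SsTTMMll=4 SsTTMmLL=4 SsTTMmLl=8 SsTTMmll=4 SsTtMMLL=8 SsTtMMLl=16 SsTtMMll=8 SsTtMmLL=8 SsTtMmLl=16 SsTtMmll=8 SsttMMLL=4 SsttMMLl=8 SsttMMll=4 SsttMmLL=4 SsttMmLl=8 SsttMmll=4
SSttMMLl hits 8/256; gcd=8; 8÷8/256÷8 = 1/32

P(SSttMMLl) = 1/32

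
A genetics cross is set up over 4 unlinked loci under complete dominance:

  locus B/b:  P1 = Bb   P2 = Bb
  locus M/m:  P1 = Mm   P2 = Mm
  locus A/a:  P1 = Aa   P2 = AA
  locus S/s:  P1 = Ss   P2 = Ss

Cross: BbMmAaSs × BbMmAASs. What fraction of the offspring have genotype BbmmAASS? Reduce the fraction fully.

BbMmAaSs gametes: BMAS×1, BMAs×1, BMaS×1, BMas×1, BmAS×1, BmAs×1, BmaS×1, Bmas×1, bMAS×1, bMAs×1, bMaS×1, bMas×1, bmAS×1, bmAs×1, bmaS×1, bmas×1
BbMmAASs gametes: BMAS×2, BMAs×2, BmAS×2, BmAs×2, bMAS×2, bMAs×2, bmAS×2, bmAs×2
BbMmAaSs×BbMmAASs grid (16·16=256): BBMMAASS=2 BBMMAASs=4 BBMMAAss=2 BBMMAaSS=2 BBMMAaSs=4 BBMMAass=2 BBMmAASS=4 BBMmAASs=8 BBMmAAss=4 BBMmAaSS=4 BBMmAaSs=8 BBMmAass=4 BBmmAASS=2 BBmmAASs=4 BBmmAAss=2 BBmmAaSS=2 BBmmAaSs=4 BBmmAass=2 BbMMAASS=4 BbMMAASs=8 BbMMAAss=4 BbMMAaSS=4 BbMMAaSs=8 BbMMAass=4 BbMmAASS=8 BbMmAASs=16 BbMmAAss=8 BbMmAaSS=8 BbMmAaSs=16 BbMmAass=8 BbmmAASS=4 BbmmAASs=8 BbmmAAss=4 BbmmAaSS=4 BbmmAaSs=8 BbmmAass=4 bbMMAASS=2 bbMMAASs=4 bbMMAAss=2 bbMMAaSS=2 bbMMAaSs=4 bbMMAass=2 bbMmAASS=4 bbMmAASs=8 bbMmAAss=4 bbMmAaSS=4 bbMmAaSs=8 bbMmAass=4 bbmmAASS=2 bbmmAASs=4 bbmmAAss=2 bbmmAaSS=2 bbmmAaSs=4 bbmmAass=2
BbmmAASS hits 4/256; gcd=4; 4÷4/256÷4 = 1/64

P(BbmmAASS) = 1/64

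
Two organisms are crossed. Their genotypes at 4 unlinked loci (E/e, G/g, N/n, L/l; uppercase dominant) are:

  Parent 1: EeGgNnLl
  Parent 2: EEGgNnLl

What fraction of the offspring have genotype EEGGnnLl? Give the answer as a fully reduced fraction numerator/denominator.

P(EEGGnnLl) = 1/64

EeGgNnLl gametes: EGNL×1, EGNl×1, EGnL×1, EGnl×1, EgNL×1, EgNl×1, EgnL×1, Egnl×1, eGNL×1, eGNl×1, eGnL×1, eGnl×1, egNL×1, egNl×1, egnL×1, egnl×1
EEGgNnLl gametes: EGNL×2, EGNl×2, EGnL×2, EGnl×2, EgNL×2, EgNl×2, EgnL×2, Egnl×2
EeGgNnLl×EEGgNnLl grid (16·16=256): EEGGNNLL=2 EEGGNNLl=4 EEGGNNll=2 EEGGNnLL=4 EEGGNnLl=8 EEGGNnll=4 EEGGnnLL=2 EEGGnnLl=4 EEGGnnll=2 EEGgNNLL=4 EEGgNNLl=8 EEGgNNll=4 EEGgNnLL=8 EEGgNnLl=16 EEGgNnll=8 EEGgnnLL=4 EEGgnnLl=8 EEGgnnll=4 EEggNNLL=2 EEggNNLl=4 EEggNNll=2 EEggNnLL=4 EEggNnLl=8 EEggNnll=4 EEggnnLL=2 EEggnnLl=4 EEggnnll=2 EeGGNNLL=2 EeGGNNLl=4 EeGGNNll=2 EeGGNnLL=4 EeGGNnLl=8 EeGGNnll=4 EeGGnnLL=2 EeGGnnLl=4 EeGGnnll=2 EeGgNNLL=4 EeGgNNLl=8 EeGgNNll=4 EeGgNnLL=8 EeGgNnLl=16 EeGgNnll=8 EeGgnnLL=4 EeGgnnLl=8 EeGgnnll=4 EeggNNLL=2 EeggNNLl=4 EeggNNll=2 EeggNnLL=4 EeggNnLl=8 EeggNnll=4 EeggnnLL=2 EeggnnLl=4 Eeggnnll=2
EEGGnnLl hits 4/256; gcd=4; 4÷4/256÷4 = 1/64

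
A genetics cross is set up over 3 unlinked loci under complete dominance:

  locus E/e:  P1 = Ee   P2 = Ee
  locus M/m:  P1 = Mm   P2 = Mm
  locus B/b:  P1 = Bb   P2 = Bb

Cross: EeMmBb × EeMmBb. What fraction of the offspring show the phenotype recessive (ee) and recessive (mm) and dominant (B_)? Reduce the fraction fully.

P(ee mm B_) = 3/64

EeMmBb gametes: EMB×1, EMb×1, EmB×1, Emb×1, eMB×1, eMb×1, emB×1, emb×1
EeMmBb gametes: EMB×1, EMb×1, EmB×1, Emb×1, eMB×1, eMb×1, emB×1, emb×1
EeMmBb×EeMmBb grid (8·8=64): EEMMBB=1 EEMMBb=2 EEMMbb=1 EEMmBB=2 EEMmBb=4 EEMmbb=2 EEmmBB=1 EEmmBb=2 EEmmbb=1 EeMMBB=2 EeMMBb=4 EeMMbb=2 EeMmBB=4 EeMmBb=8 EeMmbb=4 EemmBB=2 EemmBb=4 Eemmbb=2 eeMMBB=1 eeMMBb=2 eeMMbb=1 eeMmBB=2 eeMmBb=4 eeMmbb=2 eemmBB=1 eemmBb=2 eemmbb=1
ee mm B_ hits 3/64; gcd=1; 3÷1/64÷1 = 3/64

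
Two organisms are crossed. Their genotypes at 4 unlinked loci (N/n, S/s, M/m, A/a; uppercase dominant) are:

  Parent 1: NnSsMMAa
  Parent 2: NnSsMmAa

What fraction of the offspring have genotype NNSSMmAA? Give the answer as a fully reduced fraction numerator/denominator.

P(NNSSMmAA) = 1/128

NnSsMMAa gametes: NSMA×2, NSMa×2, NsMA×2, NsMa×2, nSMA×2, nSMa×2, nsMA×2, nsMa×2
NnSsMmAa gametes: NSMA×1, NSMa×1, NSmA×1, NSma×1, NsMA×1, NsMa×1, NsmA×1, Nsma×1, nSMA×1, nSMa×1, nSmA×1, nSma×1, nsMA×1, nsMa×1, nsmA×1, nsma×1
NnSsMMAa×NnSsMmAa grid (16·16=256): NNSSMMAA=2 NNSSMMAa=4 NNSSMMaa=2 NNSSMmAA=2 NNSSMmAa=4 NNSSMmaa=2 NNSsMMAA=4 NNSsMMAa=8 NNSsMMaa=4 NNSsMmAA=4 NNSsMmAa=8 NNSsMmaa=4 NNssMMAA=2 NNssMMAa=4 NNssMMaa=2 NNssMmAA=2 NNssMmAa=4 NNssMmaa=2 NnSSMMAA=4 NnSSMMAa=8 NnSSMMaa=4 NnSSMmAA=4 NnSSMmAa=8 NnSSMmaa=4 NnSsMMAA=8 NnSsMMAa=16 NnSsMMaa=8 NnSsMmAA=8 NnSsMmAa=16 NnSsMmaa=8 NnssMMAA=4 NnssMMAa=8 NnssMMaa=4 NnssMmAA=4 NnssMmAa=8 NnssMmaa=4 nnSSMMAA=2 nnSSMMAa=4 nnSSMMaa=2 nnSSMmAA=2 nnSSMmAa=4 nnSSMmaa=2 nnSsMMAA=4 nnSsMMAa=8 nnSsMMaa=4 nnSsMmAA=4 nnSsMmAa=8 nnSsMmaa=4 nnssMMAA=2 nnssMMAa=4 nnssMMaa=2 nnssMmAA=2 nnssMmAa=4 nnssMmaa=2
NNSSMmAA hits 2/256; gcd=2; 2÷2/256÷2 = 1/128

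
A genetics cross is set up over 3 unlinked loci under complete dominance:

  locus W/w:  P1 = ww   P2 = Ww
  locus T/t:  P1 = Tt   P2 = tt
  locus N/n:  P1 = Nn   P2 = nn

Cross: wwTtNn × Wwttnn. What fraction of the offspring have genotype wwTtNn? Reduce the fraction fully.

wwTtNn gametes: wTN×2, wTn×2, wtN×2, wtn×2
Wwttnn gametes: Wtn×4, wtn×4
wwTtNn×Wwttnn grid (8·8=64): WwTtNn=8 WwTtnn=8 WwttNn=8 Wwttnn=8 wwTtNn=8 wwTtnn=8 wwttNn=8 wwttnn=8
wwTtNn hits 8/64; gcd=8; 8÷8/64÷8 = 1/8

P(wwTtNn) = 1/8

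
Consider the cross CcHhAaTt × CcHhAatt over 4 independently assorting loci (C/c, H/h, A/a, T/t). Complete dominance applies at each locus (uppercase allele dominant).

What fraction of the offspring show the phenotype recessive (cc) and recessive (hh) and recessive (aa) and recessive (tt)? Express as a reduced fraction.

P(cc hh aa tt) = 1/128

CcHhAaTt gametes: CHAT×1, CHAt×1, CHaT×1, CHat×1, ChAT×1, ChAt×1, ChaT×1, Chat×1, cHAT×1, cHAt×1, cHaT×1, cHat×1, chAT×1, chAt×1, chaT×1, chat×1
CcHhAatt gametes: CHAt×2, CHat×2, ChAt×2, Chat×2, cHAt×2, cHat×2, chAt×2, chat×2
CcHhAaTt×CcHhAatt grid (16·16=256): CCHHAATt=2 CCHHAAtt=2 CCHHAaTt=4 CCHHAatt=4 CCHHaaTt=2 CCHHaatt=2 CCHhAATt=4 CCHhAAtt=4 CCHhAaTt=8 CCHhAatt=8 CCHhaaTt=4 CCHhaatt=4 CChhAATt=2 CChhAAtt=2 CChhAaTt=4 CChhAatt=4 CChhaaTt=2 CChhaatt=2 CcHHAATt=4 CcHHAAtt=4 CcHHAaTt=8 CcHHAatt=8 CcHHaaTt=4 CcHHaatt=4 CcHhAATt=8 CcHhAAtt=8 CcHhAaTt=16 CcHhAatt=16 CcHhaaTt=8 CcHhaatt=8 CchhAATt=4 CchhAAtt=4 CchhAaTt=8 CchhAatt=8 CchhaaTt=4 Cchhaatt=4 ccHHAATt=2 ccHHAAtt=2 ccHHAaTt=4 ccHHAatt=4 ccHHaaTt=2 ccHHaatt=2 ccHhAATt=4 ccHhAAtt=4 ccHhAaTt=8 ccHhAatt=8 ccHhaaTt=4 ccHhaatt=4 cchhAATt=2 cchhAAtt=2 cchhAaTt=4 cchhAatt=4 cchhaaTt=2 cchhaatt=2
cc hh aa tt hits 2/256; gcd=2; 2÷2/256÷2 = 1/128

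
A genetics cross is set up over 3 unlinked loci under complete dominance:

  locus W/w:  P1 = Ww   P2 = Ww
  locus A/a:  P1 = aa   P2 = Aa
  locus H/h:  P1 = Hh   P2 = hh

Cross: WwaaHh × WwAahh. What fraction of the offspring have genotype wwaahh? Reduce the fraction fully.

WwaaHh gametes: WaH×2, Wah×2, waH×2, wah×2
WwAahh gametes: WAh×2, Wah×2, wAh×2, wah×2
WwaaHh×WwAahh grid (8·8=64): WWAaHh=4 WWAahh=4 WWaaHh=4 WWaahh=4 WwAaHh=8 WwAahh=8 WwaaHh=8 Wwaahh=8 wwAaHh=4 wwAahh=4 wwaaHh=4 wwaahh=4
wwaahh hits 4/64; gcd=4; 4÷4/64÷4 = 1/16

P(wwaahh) = 1/16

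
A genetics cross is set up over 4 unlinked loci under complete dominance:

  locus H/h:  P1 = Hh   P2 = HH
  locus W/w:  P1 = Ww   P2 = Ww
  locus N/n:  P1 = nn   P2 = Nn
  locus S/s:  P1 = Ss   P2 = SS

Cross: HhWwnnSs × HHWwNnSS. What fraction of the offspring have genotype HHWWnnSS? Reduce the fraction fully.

P(HHWWnnSS) = 1/32

HhWwnnSs gametes: HWnS×2, HWns×2, HwnS×2, Hwns×2, hWnS×2, hWns×2, hwnS×2, hwns×2
HHWwNnSS gametes: HWNS×4, HWnS×4, HwNS×4, HwnS×4
HhWwnnSs×HHWwNnSS grid (16·16=256): HHWWNnSS=8 HHWWNnSs=8 HHWWnnSS=8 HHWWnnSs=8 HHWwNnSS=16 HHWwNnSs=16 HHWwnnSS=16 HHWwnnSs=16 HHwwNnSS=8 HHwwNnSs=8 HHwwnnSS=8 HHwwnnSs=8 HhWWNnSS=8 HhWWNnSs=8 HhWWnnSS=8 HhWWnnSs=8 HhWwNnSS=16 HhWwNnSs=16 HhWwnnSS=16 HhWwnnSs=16 HhwwNnSS=8 HhwwNnSs=8 HhwwnnSS=8 HhwwnnSs=8
HHWWnnSS hits 8/256; gcd=8; 8÷8/256÷8 = 1/32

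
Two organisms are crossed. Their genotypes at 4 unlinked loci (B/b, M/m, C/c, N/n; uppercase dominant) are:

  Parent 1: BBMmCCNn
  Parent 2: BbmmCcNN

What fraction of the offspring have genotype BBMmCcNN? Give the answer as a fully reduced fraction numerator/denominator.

BBMmCCNn gametes: BMCN×4, BMCn×4, BmCN×4, BmCn×4
BbmmCcNN gametes: BmCN×4, BmcN×4, bmCN×4, bmcN×4
BBMmCCNn×BbmmCcNN grid (16·16=256): BBMmCCNN=16 BBMmCCNn=16 BBMmCcNN=16 BBMmCcNn=16 BBmmCCNN=16 BBmmCCNn=16 BBmmCcNN=16 BBmmCcNn=16 BbMmCCNN=16 BbMmCCNn=16 BbMmCcNN=16 BbMmCcNn=16 BbmmCCNN=16 BbmmCCNn=16 BbmmCcNN=16 BbmmCcNn=16
BBMmCcNN hits 16/256; gcd=16; 16÷16/256÷16 = 1/16

P(BBMmCcNN) = 1/16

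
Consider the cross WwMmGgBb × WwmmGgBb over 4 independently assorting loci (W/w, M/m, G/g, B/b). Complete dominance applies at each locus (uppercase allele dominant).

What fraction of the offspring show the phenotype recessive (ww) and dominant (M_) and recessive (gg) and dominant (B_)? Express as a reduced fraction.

WwMmGgBb gametes: WMGB×1, WMGb×1, WMgB×1, WMgb×1, WmGB×1, WmGb×1, WmgB×1, Wmgb×1, wMGB×1, wMGb×1, wMgB×1, wMgb×1, wmGB×1, wmGb×1, wmgB×1, wmgb×1
WwmmGgBb gametes: WmGB×2, WmGb×2, WmgB×2, Wmgb×2, wmGB×2, wmGb×2, wmgB×2, wmgb×2
WwMmGgBb×WwmmGgBb grid (16·16=256): WWMmGGBB=2 WWMmGGBb=4 WWMmGGbb=2 WWMmGgBB=4 WWMmGgBb=8 WWMmGgbb=4 WWMmggBB=2 WWMmggBb=4 WWMmggbb=2 WWmmGGBB=2 WWmmGGBb=4 WWmmGGbb=2 WWmmGgBB=4 WWmmGgBb=8 WWmmGgbb=4 WWmmggBB=2 WWmmggBb=4 WWmmggbb=2 WwMmGGBB=4 WwMmGGBb=8 WwMmGGbb=4 WwMmGgBB=8 WwMmGgBb=16 WwMmGgbb=8 WwMmggBB=4 WwMmggBb=8 WwMmggbb=4 WwmmGGBB=4 WwmmGGBb=8 WwmmGGbb=4 WwmmGgBB=8 WwmmGgBb=16 WwmmGgbb=8 WwmmggBB=4 WwmmggBb=8 Wwmmggbb=4 wwMmGGBB=2 wwMmGGBb=4 wwMmGGbb=2 wwMmGgBB=4 wwMmGgBb=8 wwMmGgbb=4 wwMmggBB=2 wwMmggBb=4 wwMmggbb=2 wwmmGGBB=2 wwmmGGBb=4 wwmmGGbb=2 wwmmGgBB=4 wwmmGgBb=8 wwmmGgbb=4 wwmmggBB=2 wwmmggBb=4 wwmmggbb=2
ww M_ gg B_ hits 6/256; gcd=2; 6÷2/256÷2 = 3/128

P(ww M_ gg B_) = 3/128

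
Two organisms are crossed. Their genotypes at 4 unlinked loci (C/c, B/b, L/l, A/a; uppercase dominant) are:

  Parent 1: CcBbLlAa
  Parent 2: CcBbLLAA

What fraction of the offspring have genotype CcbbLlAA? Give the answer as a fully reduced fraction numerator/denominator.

P(CcbbLlAA) = 1/32

CcBbLlAa gametes: CBLA×1, CBLa×1, CBlA×1, CBla×1, CbLA×1, CbLa×1, CblA×1, Cbla×1, cBLA×1, cBLa×1, cBlA×1, cBla×1, cbLA×1, cbLa×1, cblA×1, cbla×1
CcBbLLAA gametes: CBLA×4, CbLA×4, cBLA×4, cbLA×4
CcBbLlAa×CcBbLLAA grid (16·16=256): CCBBLLAA=4 CCBBLLAa=4 CCBBLlAA=4 CCBBLlAa=4 CCBbLLAA=8 CCBbLLAa=8 CCBbLlAA=8 CCBbLlAa=8 CCbbLLAA=4 CCbbLLAa=4 CCbbLlAA=4 CCbbLlAa=4 CcBBLLAA=8 CcBBLLAa=8 CcBBLlAA=8 CcBBLlAa=8 CcBbLLAA=16 CcBbLLAa=16 CcBbLlAA=16 CcBbLlAa=16 CcbbLLAA=8 CcbbLLAa=8 CcbbLlAA=8 CcbbLlAa=8 ccBBLLAA=4 ccBBLLAa=4 ccBBLlAA=4 ccBBLlAa=4 ccBbLLAA=8 ccBbLLAa=8 ccBbLlAA=8 ccBbLlAa=8 ccbbLLAA=4 ccbbLLAa=4 ccbbLlAA=4 ccbbLlAa=4
CcbbLlAA hits 8/256; gcd=8; 8÷8/256÷8 = 1/32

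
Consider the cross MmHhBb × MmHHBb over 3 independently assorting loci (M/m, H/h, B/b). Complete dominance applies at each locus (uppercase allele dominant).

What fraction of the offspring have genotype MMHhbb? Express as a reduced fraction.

P(MMHhbb) = 1/32

MmHhBb gametes: MHB×1, MHb×1, MhB×1, Mhb×1, mHB×1, mHb×1, mhB×1, mhb×1
MmHHBb gametes: MHB×2, MHb×2, mHB×2, mHb×2
MmHhBb×MmHHBb grid (8·8=64): MMHHBB=2 MMHHBb=4 MMHHbb=2 MMHhBB=2 MMHhBb=4 MMHhbb=2 MmHHBB=4 MmHHBb=8 MmHHbb=4 MmHhBB=4 MmHhBb=8 MmHhbb=4 mmHHBB=2 mmHHBb=4 mmHHbb=2 mmHhBB=2 mmHhBb=4 mmHhbb=2
MMHhbb hits 2/64; gcd=2; 2÷2/64÷2 = 1/32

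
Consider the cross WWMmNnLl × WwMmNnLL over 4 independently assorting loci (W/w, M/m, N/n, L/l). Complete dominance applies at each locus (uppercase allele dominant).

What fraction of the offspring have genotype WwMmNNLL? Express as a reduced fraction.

WWMmNnLl gametes: WMNL×2, WMNl×2, WMnL×2, WMnl×2, WmNL×2, WmNl×2, WmnL×2, Wmnl×2
WwMmNnLL gametes: WMNL×2, WMnL×2, WmNL×2, WmnL×2, wMNL×2, wMnL×2, wmNL×2, wmnL×2
WWMmNnLl×WwMmNnLL grid (16·16=256): WWMMNNLL=4 WWMMNNLl=4 WWMMNnLL=8 WWMMNnLl=8 WWMMnnLL=4 WWMMnnLl=4 WWMmNNLL=8 WWMmNNLl=8 WWMmNnLL=16 WWMmNnLl=16 WWMmnnLL=8 WWMmnnLl=8 WWmmNNLL=4 WWmmNNLl=4 WWmmNnLL=8 WWmmNnLl=8 WWmmnnLL=4 WWmmnnLl=4 WwMMNNLL=4 WwMMNNLl=4 WwMMNnLL=8 WwMMNnLl=8 WwMMnnLL=4 WwMMnnLl=4 WwMmNNLL=8 WwMmNNLl=8 WwMmNnLL=16 WwMmNnLl=16 WwMmnnLL=8 WwMmnnLl=8 WwmmNNLL=4 WwmmNNLl=4 WwmmNnLL=8 WwmmNnLl=8 WwmmnnLL=4 WwmmnnLl=4
WwMmNNLL hits 8/256; gcd=8; 8÷8/256÷8 = 1/32

P(WwMmNNLL) = 1/32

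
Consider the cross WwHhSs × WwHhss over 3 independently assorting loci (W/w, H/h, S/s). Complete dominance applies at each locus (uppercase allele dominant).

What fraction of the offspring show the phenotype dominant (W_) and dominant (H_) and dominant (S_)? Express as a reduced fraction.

WwHhSs gametes: WHS×1, WHs×1, WhS×1, Whs×1, wHS×1, wHs×1, whS×1, whs×1
WwHhss gametes: WHs×2, Whs×2, wHs×2, whs×2
WwHhSs×WwHhss grid (8·8=64): WWHHSs=2 WWHHss=2 WWHhSs=4 WWHhss=4 WWhhSs=2 WWhhss=2 WwHHSs=4 WwHHss=4 WwHhSs=8 WwHhss=8 WwhhSs=4 Wwhhss=4 wwHHSs=2 wwHHss=2 wwHhSs=4 wwHhss=4 wwhhSs=2 wwhhss=2
W_ H_ S_ hits 18/64; gcd=2; 18÷2/64÷2 = 9/32

P(W_ H_ S_) = 9/32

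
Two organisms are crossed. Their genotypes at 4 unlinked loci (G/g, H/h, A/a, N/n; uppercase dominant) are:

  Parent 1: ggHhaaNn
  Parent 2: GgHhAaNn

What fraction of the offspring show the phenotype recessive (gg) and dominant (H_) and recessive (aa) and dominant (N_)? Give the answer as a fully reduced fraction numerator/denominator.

P(gg H_ aa N_) = 9/64

ggHhaaNn gametes: gHaN×4, gHan×4, ghaN×4, ghan×4
GgHhAaNn gametes: GHAN×1, GHAn×1, GHaN×1, GHan×1, GhAN×1, GhAn×1, GhaN×1, Ghan×1, gHAN×1, gHAn×1, gHaN×1, gHan×1, ghAN×1, ghAn×1, ghaN×1, ghan×1
ggHhaaNn×GgHhAaNn grid (16·16=256): GgHHAaNN=4 GgHHAaNn=8 GgHHAann=4 GgHHaaNN=4 GgHHaaNn=8 GgHHaann=4 GgHhAaNN=8 GgHhAaNn=16 GgHhAann=8 GgHhaaNN=8 GgHhaaNn=16 GgHhaann=8 GghhAaNN=4 GghhAaNn=8 GghhAann=4 GghhaaNN=4 GghhaaNn=8 Gghhaann=4 ggHHAaNN=4 ggHHAaNn=8 ggHHAann=4 ggHHaaNN=4 ggHHaaNn=8 ggHHaann=4 ggHhAaNN=8 ggHhAaNn=16 ggHhAann=8 ggHhaaNN=8 ggHhaaNn=16 ggHhaann=8 gghhAaNN=4 gghhAaNn=8 gghhAann=4 gghhaaNN=4 gghhaaNn=8 gghhaann=4
gg H_ aa N_ hits 36/256; gcd=4; 36÷4/256÷4 = 9/64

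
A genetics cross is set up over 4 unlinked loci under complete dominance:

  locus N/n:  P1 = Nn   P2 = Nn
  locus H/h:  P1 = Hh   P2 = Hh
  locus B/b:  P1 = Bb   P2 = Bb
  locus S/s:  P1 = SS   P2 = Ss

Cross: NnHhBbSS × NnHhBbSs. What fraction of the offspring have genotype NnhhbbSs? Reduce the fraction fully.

P(NnhhbbSs) = 1/64

NnHhBbSS gametes: NHBS×2, NHbS×2, NhBS×2, NhbS×2, nHBS×2, nHbS×2, nhBS×2, nhbS×2
NnHhBbSs gametes: NHBS×1, NHBs×1, NHbS×1, NHbs×1, NhBS×1, NhBs×1, NhbS×1, Nhbs×1, nHBS×1, nHBs×1, nHbS×1, nHbs×1, nhBS×1, nhBs×1, nhbS×1, nhbs×1
NnHhBbSS×NnHhBbSs grid (16·16=256): NNHHBBSS=2 NNHHBBSs=2 NNHHBbSS=4 NNHHBbSs=4 NNHHbbSS=2 NNHHbbSs=2 NNHhBBSS=4 NNHhBBSs=4 NNHhBbSS=8 NNHhBbSs=8 NNHhbbSS=4 NNHhbbSs=4 NNhhBBSS=2 NNhhBBSs=2 NNhhBbSS=4 NNhhBbSs=4 NNhhbbSS=2 NNhhbbSs=2 NnHHBBSS=4 NnHHBBSs=4 NnHHBbSS=8 NnHHBbSs=8 NnHHbbSS=4 NnHHbbSs=4 NnHhBBSS=8 NnHhBBSs=8 NnHhBbSS=16 NnHhBbSs=16 NnHhbbSS=8 NnHhbbSs=8 NnhhBBSS=4 NnhhBBSs=4 NnhhBbSS=8 NnhhBbSs=8 NnhhbbSS=4 NnhhbbSs=4 nnHHBBSS=2 nnHHBBSs=2 nnHHBbSS=4 nnHHBbSs=4 nnHHbbSS=2 nnHHbbSs=2 nnHhBBSS=4 nnHhBBSs=4 nnHhBbSS=8 nnHhBbSs=8 nnHhbbSS=4 nnHhbbSs=4 nnhhBBSS=2 nnhhBBSs=2 nnhhBbSS=4 nnhhBbSs=4 nnhhbbSS=2 nnhhbbSs=2
NnhhbbSs hits 4/256; gcd=4; 4÷4/256÷4 = 1/64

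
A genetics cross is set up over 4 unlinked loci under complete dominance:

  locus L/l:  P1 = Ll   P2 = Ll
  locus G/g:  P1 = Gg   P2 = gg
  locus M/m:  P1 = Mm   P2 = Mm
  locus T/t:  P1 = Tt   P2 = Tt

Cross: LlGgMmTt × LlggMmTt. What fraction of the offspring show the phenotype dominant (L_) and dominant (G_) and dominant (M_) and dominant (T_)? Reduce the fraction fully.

P(L_ G_ M_ T_) = 27/128

LlGgMmTt gametes: LGMT×1, LGMt×1, LGmT×1, LGmt×1, LgMT×1, LgMt×1, LgmT×1, Lgmt×1, lGMT×1, lGMt×1, lGmT×1, lGmt×1, lgMT×1, lgMt×1, lgmT×1, lgmt×1
LlggMmTt gametes: LgMT×2, LgMt×2, LgmT×2, Lgmt×2, lgMT×2, lgMt×2, lgmT×2, lgmt×2
LlGgMmTt×LlggMmTt grid (16·16=256): LLGgMMTT=2 LLGgMMTt=4 LLGgMMtt=2 LLGgMmTT=4 LLGgMmTt=8 LLGgMmtt=4 LLGgmmTT=2 LLGgmmTt=4 LLGgmmtt=2 LLggMMTT=2 LLggMMTt=4 LLggMMtt=2 LLggMmTT=4 LLggMmTt=8 LLggMmtt=4 LLggmmTT=2 LLggmmTt=4 LLggmmtt=2 LlGgMMTT=4 LlGgMMTt=8 LlGgMMtt=4 LlGgMmTT=8 LlGgMmTt=16 LlGgMmtt=8 LlGgmmTT=4 LlGgmmTt=8 LlGgmmtt=4 LlggMMTT=4 LlggMMTt=8 LlggMMtt=4 LlggMmTT=8 LlggMmTt=16 LlggMmtt=8 LlggmmTT=4 LlggmmTt=8 Llggmmtt=4 llGgMMTT=2 llGgMMTt=4 llGgMMtt=2 llGgMmTT=4 llGgMmTt=8 llGgMmtt=4 llGgmmTT=2 llGgmmTt=4 llGgmmtt=2 llggMMTT=2 llggMMTt=4 llggMMtt=2 llggMmTT=4 llggMmTt=8 llggMmtt=4 llggmmTT=2 llggmmTt=4 llggmmtt=2
L_ G_ M_ T_ hits 54/256; gcd=2; 54÷2/256÷2 = 27/128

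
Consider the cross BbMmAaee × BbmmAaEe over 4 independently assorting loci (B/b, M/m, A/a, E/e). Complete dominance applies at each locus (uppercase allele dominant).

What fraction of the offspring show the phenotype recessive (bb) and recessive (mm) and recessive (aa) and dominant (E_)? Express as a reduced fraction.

P(bb mm aa E_) = 1/64

BbMmAaee gametes: BMAe×2, BMae×2, BmAe×2, Bmae×2, bMAe×2, bMae×2, bmAe×2, bmae×2
BbmmAaEe gametes: BmAE×2, BmAe×2, BmaE×2, Bmae×2, bmAE×2, bmAe×2, bmaE×2, bmae×2
BbMmAaee×BbmmAaEe grid (16·16=256): BBMmAAEe=4 BBMmAAee=4 BBMmAaEe=8 BBMmAaee=8 BBMmaaEe=4 BBMmaaee=4 BBmmAAEe=4 BBmmAAee=4 BBmmAaEe=8 BBmmAaee=8 BBmmaaEe=4 BBmmaaee=4 BbMmAAEe=8 BbMmAAee=8 BbMmAaEe=16 BbMmAaee=16 BbMmaaEe=8 BbMmaaee=8 BbmmAAEe=8 BbmmAAee=8 BbmmAaEe=16 BbmmAaee=16 BbmmaaEe=8 Bbmmaaee=8 bbMmAAEe=4 bbMmAAee=4 bbMmAaEe=8 bbMmAaee=8 bbMmaaEe=4 bbMmaaee=4 bbmmAAEe=4 bbmmAAee=4 bbmmAaEe=8 bbmmAaee=8 bbmmaaEe=4 bbmmaaee=4
bb mm aa E_ hits 4/256; gcd=4; 4÷4/256÷4 = 1/64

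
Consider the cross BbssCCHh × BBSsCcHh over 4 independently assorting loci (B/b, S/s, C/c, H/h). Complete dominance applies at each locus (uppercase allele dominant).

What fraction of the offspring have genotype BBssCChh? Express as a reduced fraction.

P(BBssCChh) = 1/32

BbssCCHh gametes: BsCH×4, BsCh×4, bsCH×4, bsCh×4
BBSsCcHh gametes: BSCH×2, BSCh×2, BScH×2, BSch×2, BsCH×2, BsCh×2, BscH×2, Bsch×2
BbssCCHh×BBSsCcHh grid (16·16=256): BBSsCCHH=8 BBSsCCHh=16 BBSsCChh=8 BBSsCcHH=8 BBSsCcHh=16 BBSsCchh=8 BBssCCHH=8 BBssCCHh=16 BBssCChh=8 BBssCcHH=8 BBssCcHh=16 BBssCchh=8 BbSsCCHH=8 BbSsCCHh=16 BbSsCChh=8 BbSsCcHH=8 BbSsCcHh=16 BbSsCchh=8 BbssCCHH=8 BbssCCHh=16 BbssCChh=8 BbssCcHH=8 BbssCcHh=16 BbssCchh=8
BBssCChh hits 8/256; gcd=8; 8÷8/256÷8 = 1/32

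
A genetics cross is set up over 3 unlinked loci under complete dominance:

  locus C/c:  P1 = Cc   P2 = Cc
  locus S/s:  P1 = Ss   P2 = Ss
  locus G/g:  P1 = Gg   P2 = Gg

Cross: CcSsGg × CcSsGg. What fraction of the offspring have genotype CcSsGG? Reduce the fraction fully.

CcSsGg gametes: CSG×1, CSg×1, CsG×1, Csg×1, cSG×1, cSg×1, csG×1, csg×1
CcSsGg gametes: CSG×1, CSg×1, CsG×1, Csg×1, cSG×1, cSg×1, csG×1, csg×1
CcSsGg×CcSsGg grid (8·8=64): CCSSGG=1 CCSSGg=2 CCSSgg=1 CCSsGG=2 CCSsGg=4 CCSsgg=2 CCssGG=1 CCssGg=2 CCssgg=1 CcSSGG=2 CcSSGg=4 CcSSgg=2 CcSsGG=4 CcSsGg=8 CcSsgg=4 CcssGG=2 CcssGg=4 Ccssgg=2 ccSSGG=1 ccSSGg=2 ccSSgg=1 ccSsGG=2 ccSsGg=4 ccSsgg=2 ccssGG=1 ccssGg=2 ccssgg=1
CcSsGG hits 4/64; gcd=4; 4÷4/64÷4 = 1/16

P(CcSsGG) = 1/16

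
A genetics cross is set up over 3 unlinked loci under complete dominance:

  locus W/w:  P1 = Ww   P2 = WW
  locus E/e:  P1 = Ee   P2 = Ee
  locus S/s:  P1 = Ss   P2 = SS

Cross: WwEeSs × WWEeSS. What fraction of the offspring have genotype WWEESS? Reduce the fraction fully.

P(WWEESS) = 1/16

WwEeSs gametes: WES×1, WEs×1, WeS×1, Wes×1, wES×1, wEs×1, weS×1, wes×1
WWEeSS gametes: WES×4, WeS×4
WwEeSs×WWEeSS grid (8·8=64): WWEESS=4 WWEESs=4 WWEeSS=8 WWEeSs=8 WWeeSS=4 WWeeSs=4 WwEESS=4 WwEESs=4 WwEeSS=8 WwEeSs=8 WweeSS=4 WweeSs=4
WWEESS hits 4/64; gcd=4; 4÷4/64÷4 = 1/16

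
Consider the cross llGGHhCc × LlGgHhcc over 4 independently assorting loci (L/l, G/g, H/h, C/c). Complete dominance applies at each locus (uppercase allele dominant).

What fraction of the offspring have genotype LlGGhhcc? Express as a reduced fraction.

llGGHhCc gametes: lGHC×4, lGHc×4, lGhC×4, lGhc×4
LlGgHhcc gametes: LGHc×2, LGhc×2, LgHc×2, Lghc×2, lGHc×2, lGhc×2, lgHc×2, lghc×2
llGGHhCc×LlGgHhcc grid (16·16=256): LlGGHHCc=8 LlGGHHcc=8 LlGGHhCc=16 LlGGHhcc=16 LlGGhhCc=8 LlGGhhcc=8 LlGgHHCc=8 LlGgHHcc=8 LlGgHhCc=16 LlGgHhcc=16 LlGghhCc=8 LlGghhcc=8 llGGHHCc=8 llGGHHcc=8 llGGHhCc=16 llGGHhcc=16 llGGhhCc=8 llGGhhcc=8 llGgHHCc=8 llGgHHcc=8 llGgHhCc=16 llGgHhcc=16 llGghhCc=8 llGghhcc=8
LlGGhhcc hits 8/256; gcd=8; 8÷8/256÷8 = 1/32

P(LlGGhhcc) = 1/32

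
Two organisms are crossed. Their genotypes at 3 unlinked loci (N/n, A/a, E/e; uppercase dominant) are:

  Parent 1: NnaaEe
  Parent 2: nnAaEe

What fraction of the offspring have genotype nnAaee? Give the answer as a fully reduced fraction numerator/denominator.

NnaaEe gametes: NaE×2, Nae×2, naE×2, nae×2
nnAaEe gametes: nAE×2, nAe×2, naE×2, nae×2
NnaaEe×nnAaEe grid (8·8=64): NnAaEE=4 NnAaEe=8 NnAaee=4 NnaaEE=4 NnaaEe=8 Nnaaee=4 nnAaEE=4 nnAaEe=8 nnAaee=4 nnaaEE=4 nnaaEe=8 nnaaee=4
nnAaee hits 4/64; gcd=4; 4÷4/64÷4 = 1/16

P(nnAaee) = 1/16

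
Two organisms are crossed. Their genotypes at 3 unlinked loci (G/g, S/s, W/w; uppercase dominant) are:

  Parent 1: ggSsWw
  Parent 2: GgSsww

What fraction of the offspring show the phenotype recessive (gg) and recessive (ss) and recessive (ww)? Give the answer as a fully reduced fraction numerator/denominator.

ggSsWw gametes: gSW×2, gSw×2, gsW×2, gsw×2
GgSsww gametes: GSw×2, Gsw×2, gSw×2, gsw×2
ggSsWw×GgSsww grid (8·8=64): GgSSWw=4 GgSSww=4 GgSsWw=8 GgSsww=8 GgssWw=4 Ggssww=4 ggSSWw=4 ggSSww=4 ggSsWw=8 ggSsww=8 ggssWw=4 ggssww=4
gg ss ww hits 4/64; gcd=4; 4÷4/64÷4 = 1/16

P(gg ss ww) = 1/16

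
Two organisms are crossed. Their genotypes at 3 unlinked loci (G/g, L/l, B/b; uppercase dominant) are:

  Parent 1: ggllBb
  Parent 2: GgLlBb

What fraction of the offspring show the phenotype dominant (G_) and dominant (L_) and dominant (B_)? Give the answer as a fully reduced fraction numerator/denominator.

ggllBb gametes: glB×4, glb×4
GgLlBb gametes: GLB×1, GLb×1, GlB×1, Glb×1, gLB×1, gLb×1, glB×1, glb×1
ggllBb×GgLlBb grid (8·8=64): GgLlBB=4 GgLlBb=8 GgLlbb=4 GgllBB=4 GgllBb=8 Ggllbb=4 ggLlBB=4 ggLlBb=8 ggLlbb=4 ggllBB=4 ggllBb=8 ggllbb=4
G_ L_ B_ hits 12/64; gcd=4; 12÷4/64÷4 = 3/16

P(G_ L_ B_) = 3/16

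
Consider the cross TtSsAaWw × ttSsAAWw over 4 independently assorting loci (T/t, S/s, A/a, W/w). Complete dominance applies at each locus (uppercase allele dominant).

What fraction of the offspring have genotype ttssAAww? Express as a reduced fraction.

P(ttssAAww) = 1/64

TtSsAaWw gametes: TSAW×1, TSAw×1, TSaW×1, TSaw×1, TsAW×1, TsAw×1, TsaW×1, Tsaw×1, tSAW×1, tSAw×1, tSaW×1, tSaw×1, tsAW×1, tsAw×1, tsaW×1, tsaw×1
ttSsAAWw gametes: tSAW×4, tSAw×4, tsAW×4, tsAw×4
TtSsAaWw×ttSsAAWw grid (16·16=256): TtSSAAWW=4 TtSSAAWw=8 TtSSAAww=4 TtSSAaWW=4 TtSSAaWw=8 TtSSAaww=4 TtSsAAWW=8 TtSsAAWw=16 TtSsAAww=8 TtSsAaWW=8 TtSsAaWw=16 TtSsAaww=8 TtssAAWW=4 TtssAAWw=8 TtssAAww=4 TtssAaWW=4 TtssAaWw=8 TtssAaww=4 ttSSAAWW=4 ttSSAAWw=8 ttSSAAww=4 ttSSAaWW=4 ttSSAaWw=8 ttSSAaww=4 ttSsAAWW=8 ttSsAAWw=16 ttSsAAww=8 ttSsAaWW=8 ttSsAaWw=16 ttSsAaww=8 ttssAAWW=4 ttssAAWw=8 ttssAAww=4 ttssAaWW=4 ttssAaWw=8 ttssAaww=4
ttssAAww hits 4/256; gcd=4; 4÷4/256÷4 = 1/64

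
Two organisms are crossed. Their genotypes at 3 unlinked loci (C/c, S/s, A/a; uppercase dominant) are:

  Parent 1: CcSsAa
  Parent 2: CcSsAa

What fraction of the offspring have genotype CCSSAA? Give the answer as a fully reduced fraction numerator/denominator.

P(CCSSAA) = 1/64

CcSsAa gametes: CSA×1, CSa×1, CsA×1, Csa×1, cSA×1, cSa×1, csA×1, csa×1
CcSsAa gametes: CSA×1, CSa×1, CsA×1, Csa×1, cSA×1, cSa×1, csA×1, csa×1
CcSsAa×CcSsAa grid (8·8=64): CCSSAA=1 CCSSAa=2 CCSSaa=1 CCSsAA=2 CCSsAa=4 CCSsaa=2 CCssAA=1 CCssAa=2 CCssaa=1 CcSSAA=2 CcSSAa=4 CcSSaa=2 CcSsAA=4 CcSsAa=8 CcSsaa=4 CcssAA=2 CcssAa=4 Ccssaa=2 ccSSAA=1 ccSSAa=2 ccSSaa=1 ccSsAA=2 ccSsAa=4 ccSsaa=2 ccssAA=1 ccssAa=2 ccssaa=1
CCSSAA hits 1/64; gcd=1; 1÷1/64÷1 = 1/64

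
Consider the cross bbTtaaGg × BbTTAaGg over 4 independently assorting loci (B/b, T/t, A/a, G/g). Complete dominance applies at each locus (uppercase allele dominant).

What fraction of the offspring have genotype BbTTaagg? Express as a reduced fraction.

P(BbTTaagg) = 1/32

bbTtaaGg gametes: bTaG×4, bTag×4, btaG×4, btag×4
BbTTAaGg gametes: BTAG×2, BTAg×2, BTaG×2, BTag×2, bTAG×2, bTAg×2, bTaG×2, bTag×2
bbTtaaGg×BbTTAaGg grid (16·16=256): BbTTAaGG=8 BbTTAaGg=16 BbTTAagg=8 BbTTaaGG=8 BbTTaaGg=16 BbTTaagg=8 BbTtAaGG=8 BbTtAaGg=16 BbTtAagg=8 BbTtaaGG=8 BbTtaaGg=16 BbTtaagg=8 bbTTAaGG=8 bbTTAaGg=16 bbTTAagg=8 bbTTaaGG=8 bbTTaaGg=16 bbTTaagg=8 bbTtAaGG=8 bbTtAaGg=16 bbTtAagg=8 bbTtaaGG=8 bbTtaaGg=16 bbTtaagg=8
BbTTaagg hits 8/256; gcd=8; 8÷8/256÷8 = 1/32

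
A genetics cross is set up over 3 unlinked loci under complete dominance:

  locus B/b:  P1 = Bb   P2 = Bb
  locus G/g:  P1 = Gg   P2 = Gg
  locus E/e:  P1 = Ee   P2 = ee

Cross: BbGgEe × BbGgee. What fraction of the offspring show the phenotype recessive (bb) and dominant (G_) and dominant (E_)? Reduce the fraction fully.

BbGgEe gametes: BGE×1, BGe×1, BgE×1, Bge×1, bGE×1, bGe×1, bgE×1, bge×1
BbGgee gametes: BGe×2, Bge×2, bGe×2, bge×2
BbGgEe×BbGgee grid (8·8=64): BBGGEe=2 BBGGee=2 BBGgEe=4 BBGgee=4 BBggEe=2 BBggee=2 BbGGEe=4 BbGGee=4 BbGgEe=8 BbGgee=8 BbggEe=4 Bbggee=4 bbGGEe=2 bbGGee=2 bbGgEe=4 bbGgee=4 bbggEe=2 bbggee=2
bb G_ E_ hits 6/64; gcd=2; 6÷2/64÷2 = 3/32

P(bb G_ E_) = 3/32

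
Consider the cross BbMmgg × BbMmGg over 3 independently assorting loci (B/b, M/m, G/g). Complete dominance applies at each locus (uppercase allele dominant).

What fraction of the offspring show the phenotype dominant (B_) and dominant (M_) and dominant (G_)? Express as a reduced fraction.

P(B_ M_ G_) = 9/32

BbMmgg gametes: BMg×2, Bmg×2, bMg×2, bmg×2
BbMmGg gametes: BMG×1, BMg×1, BmG×1, Bmg×1, bMG×1, bMg×1, bmG×1, bmg×1
BbMmgg×BbMmGg grid (8·8=64): BBMMGg=2 BBMMgg=2 BBMmGg=4 BBMmgg=4 BBmmGg=2 BBmmgg=2 BbMMGg=4 BbMMgg=4 BbMmGg=8 BbMmgg=8 BbmmGg=4 Bbmmgg=4 bbMMGg=2 bbMMgg=2 bbMmGg=4 bbMmgg=4 bbmmGg=2 bbmmgg=2
B_ M_ G_ hits 18/64; gcd=2; 18÷2/64÷2 = 9/32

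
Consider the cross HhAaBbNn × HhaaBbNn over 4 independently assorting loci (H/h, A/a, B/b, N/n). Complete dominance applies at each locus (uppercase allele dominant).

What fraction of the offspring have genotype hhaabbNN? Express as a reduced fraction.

HhAaBbNn gametes: HABN×1, HABn×1, HAbN×1, HAbn×1, HaBN×1, HaBn×1, HabN×1, Habn×1, hABN×1, hABn×1, hAbN×1, hAbn×1, haBN×1, haBn×1, habN×1, habn×1
HhaaBbNn gametes: HaBN×2, HaBn×2, HabN×2, Habn×2, haBN×2, haBn×2, habN×2, habn×2
HhAaBbNn×HhaaBbNn grid (16·16=256): HHAaBBNN=2 HHAaBBNn=4 HHAaBBnn=2 HHAaBbNN=4 HHAaBbNn=8 HHAaBbnn=4 HHAabbNN=2 HHAabbNn=4 HHAabbnn=2 HHaaBBNN=2 HHaaBBNn=4 HHaaBBnn=2 HHaaBbNN=4 HHaaBbNn=8 HHaaBbnn=4 HHaabbNN=2 HHaabbNn=4 HHaabbnn=2 HhAaBBNN=4 HhAaBBNn=8 HhAaBBnn=4 HhAaBbNN=8 HhAaBbNn=16 HhAaBbnn=8 HhAabbNN=4 HhAabbNn=8 HhAabbnn=4 HhaaBBNN=4 HhaaBBNn=8 HhaaBBnn=4 HhaaBbNN=8 HhaaBbNn=16 HhaaBbnn=8 HhaabbNN=4 HhaabbNn=8 Hhaabbnn=4 hhAaBBNN=2 hhAaBBNn=4 hhAaBBnn=2 hhAaBbNN=4 hhAaBbNn=8 hhAaBbnn=4 hhAabbNN=2 hhAabbNn=4 hhAabbnn=2 hhaaBBNN=2 hhaaBBNn=4 hhaaBBnn=2 hhaaBbNN=4 hhaaBbNn=8 hhaaBbnn=4 hhaabbNN=2 hhaabbNn=4 hhaabbnn=2
hhaabbNN hits 2/256; gcd=2; 2÷2/256÷2 = 1/128

P(hhaabbNN) = 1/128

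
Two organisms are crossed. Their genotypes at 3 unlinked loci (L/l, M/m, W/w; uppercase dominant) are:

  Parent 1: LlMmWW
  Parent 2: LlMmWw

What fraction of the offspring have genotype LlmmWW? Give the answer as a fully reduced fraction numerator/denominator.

P(LlmmWW) = 1/16

LlMmWW gametes: LMW×2, LmW×2, lMW×2, lmW×2
LlMmWw gametes: LMW×1, LMw×1, LmW×1, Lmw×1, lMW×1, lMw×1, lmW×1, lmw×1
LlMmWW×LlMmWw grid (8·8=64): LLMMWW=2 LLMMWw=2 LLMmWW=4 LLMmWw=4 LLmmWW=2 LLmmWw=2 LlMMWW=4 LlMMWw=4 LlMmWW=8 LlMmWw=8 LlmmWW=4 LlmmWw=4 llMMWW=2 llMMWw=2 llMmWW=4 llMmWw=4 llmmWW=2 llmmWw=2
LlmmWW hits 4/64; gcd=4; 4÷4/64÷4 = 1/16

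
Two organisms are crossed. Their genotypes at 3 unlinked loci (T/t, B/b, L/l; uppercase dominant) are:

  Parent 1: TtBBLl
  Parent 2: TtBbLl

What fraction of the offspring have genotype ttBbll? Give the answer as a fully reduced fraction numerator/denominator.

P(ttBbll) = 1/32

TtBBLl gametes: TBL×2, TBl×2, tBL×2, tBl×2
TtBbLl gametes: TBL×1, TBl×1, TbL×1, Tbl×1, tBL×1, tBl×1, tbL×1, tbl×1
TtBBLl×TtBbLl grid (8·8=64): TTBBLL=2 TTBBLl=4 TTBBll=2 TTBbLL=2 TTBbLl=4 TTBbll=2 TtBBLL=4 TtBBLl=8 TtBBll=4 TtBbLL=4 TtBbLl=8 TtBbll=4 ttBBLL=2 ttBBLl=4 ttBBll=2 ttBbLL=2 ttBbLl=4 ttBbll=2
ttBbll hits 2/64; gcd=2; 2÷2/64÷2 = 1/32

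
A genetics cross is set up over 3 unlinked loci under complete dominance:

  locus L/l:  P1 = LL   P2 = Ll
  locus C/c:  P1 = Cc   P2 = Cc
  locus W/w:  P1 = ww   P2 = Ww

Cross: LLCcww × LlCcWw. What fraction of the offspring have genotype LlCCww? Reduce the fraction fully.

P(LlCCww) = 1/16

LLCcww gametes: LCw×4, Lcw×4
LlCcWw gametes: LCW×1, LCw×1, LcW×1, Lcw×1, lCW×1, lCw×1, lcW×1, lcw×1
LLCcww×LlCcWw grid (8·8=64): LLCCWw=4 LLCCww=4 LLCcWw=8 LLCcww=8 LLccWw=4 LLccww=4 LlCCWw=4 LlCCww=4 LlCcWw=8 LlCcww=8 LlccWw=4 Llccww=4
LlCCww hits 4/64; gcd=4; 4÷4/64÷4 = 1/16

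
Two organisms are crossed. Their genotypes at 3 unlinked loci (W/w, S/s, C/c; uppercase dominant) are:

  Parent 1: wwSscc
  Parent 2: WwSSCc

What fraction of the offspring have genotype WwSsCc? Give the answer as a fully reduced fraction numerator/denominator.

wwSscc gametes: wSc×4, wsc×4
WwSSCc gametes: WSC×2, WSc×2, wSC×2, wSc×2
wwSscc×WwSSCc grid (8·8=64): WwSSCc=8 WwSScc=8 WwSsCc=8 WwSscc=8 wwSSCc=8 wwSScc=8 wwSsCc=8 wwSscc=8
WwSsCc hits 8/64; gcd=8; 8÷8/64÷8 = 1/8

P(WwSsCc) = 1/8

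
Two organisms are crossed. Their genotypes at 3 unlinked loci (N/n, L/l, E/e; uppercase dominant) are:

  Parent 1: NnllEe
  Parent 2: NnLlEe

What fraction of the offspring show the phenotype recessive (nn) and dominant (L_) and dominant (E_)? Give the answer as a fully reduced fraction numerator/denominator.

P(nn L_ E_) = 3/32

NnllEe gametes: NlE×2, Nle×2, nlE×2, nle×2
NnLlEe gametes: NLE×1, NLe×1, NlE×1, Nle×1, nLE×1, nLe×1, nlE×1, nle×1
NnllEe×NnLlEe grid (8·8=64): NNLlEE=2 NNLlEe=4 NNLlee=2 NNllEE=2 NNllEe=4 NNllee=2 NnLlEE=4 NnLlEe=8 NnLlee=4 NnllEE=4 NnllEe=8 Nnllee=4 nnLlEE=2 nnLlEe=4 nnLlee=2 nnllEE=2 nnllEe=4 nnllee=2
nn L_ E_ hits 6/64; gcd=2; 6÷2/64÷2 = 3/32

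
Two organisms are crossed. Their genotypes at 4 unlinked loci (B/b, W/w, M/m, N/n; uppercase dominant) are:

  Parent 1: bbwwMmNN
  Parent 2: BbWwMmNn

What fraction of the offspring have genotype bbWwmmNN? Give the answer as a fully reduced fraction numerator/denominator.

bbwwMmNN gametes: bwMN×8, bwmN×8
BbWwMmNn gametes: BWMN×1, BWMn×1, BWmN×1, BWmn×1, BwMN×1, BwMn×1, BwmN×1, Bwmn×1, bWMN×1, bWMn×1, bWmN×1, bWmn×1, bwMN×1, bwMn×1, bwmN×1, bwmn×1
bbwwMmNN×BbWwMmNn grid (16·16=256): BbWwMMNN=8 BbWwMMNn=8 BbWwMmNN=16 BbWwMmNn=16 BbWwmmNN=8 BbWwmmNn=8 BbwwMMNN=8 BbwwMMNn=8 BbwwMmNN=16 BbwwMmNn=16 BbwwmmNN=8 BbwwmmNn=8 bbWwMMNN=8 bbWwMMNn=8 bbWwMmNN=16 bbWwMmNn=16 bbWwmmNN=8 bbWwmmNn=8 bbwwMMNN=8 bbwwMMNn=8 bbwwMmNN=16 bbwwMmNn=16 bbwwmmNN=8 bbwwmmNn=8
bbWwmmNN hits 8/256; gcd=8; 8÷8/256÷8 = 1/32

P(bbWwmmNN) = 1/32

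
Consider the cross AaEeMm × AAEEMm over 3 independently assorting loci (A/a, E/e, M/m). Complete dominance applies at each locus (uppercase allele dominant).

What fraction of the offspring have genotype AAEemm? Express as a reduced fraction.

AaEeMm gametes: AEM×1, AEm×1, AeM×1, Aem×1, aEM×1, aEm×1, aeM×1, aem×1
AAEEMm gametes: AEM×4, AEm×4
AaEeMm×AAEEMm grid (8·8=64): AAEEMM=4 AAEEMm=8 AAEEmm=4 AAEeMM=4 AAEeMm=8 AAEemm=4 AaEEMM=4 AaEEMm=8 AaEEmm=4 AaEeMM=4 AaEeMm=8 AaEemm=4
AAEemm hits 4/64; gcd=4; 4÷4/64÷4 = 1/16

P(AAEemm) = 1/16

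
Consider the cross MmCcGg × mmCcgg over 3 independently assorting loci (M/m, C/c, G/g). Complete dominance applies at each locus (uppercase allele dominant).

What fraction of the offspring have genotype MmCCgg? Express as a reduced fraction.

P(MmCCgg) = 1/16

MmCcGg gametes: MCG×1, MCg×1, McG×1, Mcg×1, mCG×1, mCg×1, mcG×1, mcg×1
mmCcgg gametes: mCg×4, mcg×4
MmCcGg×mmCcgg grid (8·8=64): MmCCGg=4 MmCCgg=4 MmCcGg=8 MmCcgg=8 MmccGg=4 Mmccgg=4 mmCCGg=4 mmCCgg=4 mmCcGg=8 mmCcgg=8 mmccGg=4 mmccgg=4
MmCCgg hits 4/64; gcd=4; 4÷4/64÷4 = 1/16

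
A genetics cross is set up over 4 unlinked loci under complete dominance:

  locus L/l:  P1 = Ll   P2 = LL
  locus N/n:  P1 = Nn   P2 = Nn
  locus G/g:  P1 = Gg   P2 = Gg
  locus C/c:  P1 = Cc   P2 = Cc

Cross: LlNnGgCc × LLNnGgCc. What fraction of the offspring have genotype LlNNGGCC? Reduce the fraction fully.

LlNnGgCc gametes: LNGC×1, LNGc×1, LNgC×1, LNgc×1, LnGC×1, LnGc×1, LngC×1, Lngc×1, lNGC×1, lNGc×1, lNgC×1, lNgc×1, lnGC×1, lnGc×1, lngC×1, lngc×1
LLNnGgCc gametes: LNGC×2, LNGc×2, LNgC×2, LNgc×2, LnGC×2, LnGc×2, LngC×2, Lngc×2
LlNnGgCc×LLNnGgCc grid (16·16=256): LLNNGGCC=2 LLNNGGCc=4 LLNNGGcc=2 LLNNGgCC=4 LLNNGgCc=8 LLNNGgcc=4 LLNNggCC=2 LLNNggCc=4 LLNNggcc=2 LLNnGGCC=4 LLNnGGCc=8 LLNnGGcc=4 LLNnGgCC=8 LLNnGgCc=16 LLNnGgcc=8 LLNnggCC=4 LLNnggCc=8 LLNnggcc=4 LLnnGGCC=2 LLnnGGCc=4 LLnnGGcc=2 LLnnGgCC=4 LLnnGgCc=8 LLnnGgcc=4 LLnnggCC=2 LLnnggCc=4 LLnnggcc=2 LlNNGGCC=2 LlNNGGCc=4 LlNNGGcc=2 LlNNGgCC=4 LlNNGgCc=8 LlNNGgcc=4 LlNNggCC=2 LlNNggCc=4 LlNNggcc=2 LlNnGGCC=4 LlNnGGCc=8 LlNnGGcc=4 LlNnGgCC=8 LlNnGgCc=16 LlNnGgcc=8 LlNnggCC=4 LlNnggCc=8 LlNnggcc=4 LlnnGGCC=2 LlnnGGCc=4 LlnnGGcc=2 LlnnGgCC=4 LlnnGgCc=8 LlnnGgcc=4 LlnnggCC=2 LlnnggCc=4 Llnnggcc=2
LlNNGGCC hits 2/256; gcd=2; 2÷2/256÷2 = 1/128

P(LlNNGGCC) = 1/128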